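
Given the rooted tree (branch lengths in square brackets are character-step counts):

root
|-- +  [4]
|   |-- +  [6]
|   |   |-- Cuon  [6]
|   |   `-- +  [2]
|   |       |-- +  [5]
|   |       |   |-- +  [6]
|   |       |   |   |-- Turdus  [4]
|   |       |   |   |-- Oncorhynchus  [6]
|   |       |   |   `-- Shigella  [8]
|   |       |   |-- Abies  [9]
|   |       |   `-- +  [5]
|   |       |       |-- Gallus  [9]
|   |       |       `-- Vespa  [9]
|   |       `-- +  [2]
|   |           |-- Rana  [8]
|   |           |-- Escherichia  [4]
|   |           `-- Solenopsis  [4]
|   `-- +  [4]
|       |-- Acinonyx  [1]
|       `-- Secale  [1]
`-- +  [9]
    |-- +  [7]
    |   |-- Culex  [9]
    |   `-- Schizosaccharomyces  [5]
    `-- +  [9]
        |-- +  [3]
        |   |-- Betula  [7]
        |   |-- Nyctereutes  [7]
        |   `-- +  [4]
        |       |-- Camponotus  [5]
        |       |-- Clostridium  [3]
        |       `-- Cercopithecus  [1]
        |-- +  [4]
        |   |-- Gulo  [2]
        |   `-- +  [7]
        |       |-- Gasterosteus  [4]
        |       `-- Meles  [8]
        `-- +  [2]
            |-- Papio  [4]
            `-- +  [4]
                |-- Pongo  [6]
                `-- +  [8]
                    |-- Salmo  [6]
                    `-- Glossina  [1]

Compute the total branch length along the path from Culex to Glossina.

The path runs Culex → … → MRCA → … → Glossina; the MRCA is the node subtending ((Culex,Schizosaccharomyces),((Betula,Nyctereutes,(Camponotus,Clostridium,Cercopithecus)),(Gulo,(Gasterosteus,Meles)),(Papio,(Pongo,(Salmo,Glossina))))).
Branch lengths along that path: 9 + 7 + 9 + 2 + 4 + 8 + 1 = 40.

40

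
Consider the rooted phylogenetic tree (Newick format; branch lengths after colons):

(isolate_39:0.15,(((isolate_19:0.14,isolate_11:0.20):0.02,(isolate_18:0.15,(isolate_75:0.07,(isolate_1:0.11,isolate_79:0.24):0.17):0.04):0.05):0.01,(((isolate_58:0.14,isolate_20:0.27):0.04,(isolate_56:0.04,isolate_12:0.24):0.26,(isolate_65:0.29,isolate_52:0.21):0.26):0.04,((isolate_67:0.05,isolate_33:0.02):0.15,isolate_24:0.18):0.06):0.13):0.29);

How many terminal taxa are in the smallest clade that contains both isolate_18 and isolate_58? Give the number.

15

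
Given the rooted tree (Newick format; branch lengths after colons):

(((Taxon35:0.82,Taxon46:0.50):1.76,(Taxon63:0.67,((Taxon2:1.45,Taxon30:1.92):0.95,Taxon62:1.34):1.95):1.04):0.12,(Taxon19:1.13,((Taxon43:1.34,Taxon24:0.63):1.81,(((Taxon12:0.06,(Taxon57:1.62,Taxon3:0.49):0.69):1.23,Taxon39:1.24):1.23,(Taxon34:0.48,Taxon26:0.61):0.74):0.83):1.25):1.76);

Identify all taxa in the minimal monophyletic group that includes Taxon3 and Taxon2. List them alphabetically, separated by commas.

Tracing Taxon3: it sits inside (Taxon57,Taxon3).
Tracing Taxon2: it sits inside (Taxon2,Taxon30).
The smallest clade enclosing both is the whole tree (their MRCA is the root), so the answer is all 15 tips in alphabetical order.

Taxon12, Taxon19, Taxon2, Taxon24, Taxon26, Taxon3, Taxon30, Taxon34, Taxon35, Taxon39, Taxon43, Taxon46, Taxon57, Taxon62, Taxon63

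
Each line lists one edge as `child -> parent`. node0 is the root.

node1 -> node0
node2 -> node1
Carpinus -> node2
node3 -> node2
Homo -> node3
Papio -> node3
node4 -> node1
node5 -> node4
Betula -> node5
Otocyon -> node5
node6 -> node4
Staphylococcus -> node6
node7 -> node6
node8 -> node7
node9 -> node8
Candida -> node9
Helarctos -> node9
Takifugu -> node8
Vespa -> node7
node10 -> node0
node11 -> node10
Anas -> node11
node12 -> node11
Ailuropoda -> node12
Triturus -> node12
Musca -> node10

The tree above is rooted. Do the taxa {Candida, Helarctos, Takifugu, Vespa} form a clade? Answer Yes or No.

The most recent common ancestor of these taxa subtends (((Candida,Helarctos),Takifugu),Vespa).
That clade has exactly 4 tips — every listed taxon and nothing else — so the group is monophyletic.

Yes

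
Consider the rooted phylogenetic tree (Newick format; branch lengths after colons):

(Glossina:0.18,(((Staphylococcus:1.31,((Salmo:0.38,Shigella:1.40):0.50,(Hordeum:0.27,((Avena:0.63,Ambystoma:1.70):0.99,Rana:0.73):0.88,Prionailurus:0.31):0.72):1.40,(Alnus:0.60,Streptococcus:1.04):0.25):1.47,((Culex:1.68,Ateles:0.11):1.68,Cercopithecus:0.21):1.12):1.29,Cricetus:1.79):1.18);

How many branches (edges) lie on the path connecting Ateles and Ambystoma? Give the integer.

The MRCA of Ateles and Ambystoma is the node subtending ((Staphylococcus,((Salmo,Shigella),(Hordeum,((Avena,Ambystoma),Rana),Prionailurus)),(Alnus,Streptococcus)),((Culex,Ateles),Cercopithecus)).
From Ateles up to that node: 3 branches. From Ambystoma up to the same node: 6 branches. Total: 3 + 6 = 9.

9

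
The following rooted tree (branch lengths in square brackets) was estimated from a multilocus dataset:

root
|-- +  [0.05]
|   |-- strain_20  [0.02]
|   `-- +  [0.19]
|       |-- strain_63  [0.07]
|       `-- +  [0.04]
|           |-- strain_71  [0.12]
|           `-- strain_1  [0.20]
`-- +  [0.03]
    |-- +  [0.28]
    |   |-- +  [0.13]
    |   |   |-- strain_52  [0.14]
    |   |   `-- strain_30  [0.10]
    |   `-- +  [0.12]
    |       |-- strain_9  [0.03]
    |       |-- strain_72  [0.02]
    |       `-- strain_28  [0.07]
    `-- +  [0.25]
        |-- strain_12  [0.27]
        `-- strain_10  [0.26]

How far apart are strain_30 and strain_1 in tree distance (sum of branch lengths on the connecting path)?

The path runs strain_30 → … → MRCA → … → strain_1; the MRCA is the root of the tree.
Branch lengths along that path: 0.10 + 0.13 + 0.28 + 0.03 + 0.05 + 0.19 + 0.04 + 0.20 = 1.02.

1.02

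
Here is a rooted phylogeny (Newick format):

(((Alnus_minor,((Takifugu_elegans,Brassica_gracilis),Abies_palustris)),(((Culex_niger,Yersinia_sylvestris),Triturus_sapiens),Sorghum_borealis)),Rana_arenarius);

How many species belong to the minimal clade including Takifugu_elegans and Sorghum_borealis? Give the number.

8

The MRCA of Takifugu_elegans and Sorghum_borealis is the node subtending ((Alnus_minor,((Takifugu_elegans,Brassica_gracilis),Abies_palustris)),(((Culex_niger,Yersinia_sylvestris),Triturus_sapiens),Sorghum_borealis)).
That clade contains 8 terminal taxa: Abies_palustris, Alnus_minor, Brassica_gracilis, Culex_niger, Sorghum_borealis, Takifugu_elegans, Triturus_sapiens, Yersinia_sylvestris.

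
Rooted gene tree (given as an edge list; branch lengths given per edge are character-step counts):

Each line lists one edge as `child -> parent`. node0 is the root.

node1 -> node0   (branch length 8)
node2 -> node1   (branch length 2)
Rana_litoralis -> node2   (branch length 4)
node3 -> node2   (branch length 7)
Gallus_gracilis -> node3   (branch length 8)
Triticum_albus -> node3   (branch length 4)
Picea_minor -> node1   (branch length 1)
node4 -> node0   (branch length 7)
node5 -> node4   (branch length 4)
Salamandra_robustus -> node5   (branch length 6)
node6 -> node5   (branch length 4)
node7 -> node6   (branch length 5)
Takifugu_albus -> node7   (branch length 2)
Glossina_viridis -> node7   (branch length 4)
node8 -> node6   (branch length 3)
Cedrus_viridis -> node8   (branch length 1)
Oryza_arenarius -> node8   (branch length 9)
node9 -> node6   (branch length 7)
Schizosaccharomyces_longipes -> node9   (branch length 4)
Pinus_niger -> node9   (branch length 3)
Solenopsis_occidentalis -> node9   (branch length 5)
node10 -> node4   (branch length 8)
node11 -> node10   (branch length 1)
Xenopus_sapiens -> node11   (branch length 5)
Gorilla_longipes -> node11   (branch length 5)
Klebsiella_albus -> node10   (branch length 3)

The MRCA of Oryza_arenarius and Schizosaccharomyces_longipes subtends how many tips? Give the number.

The MRCA of Oryza_arenarius and Schizosaccharomyces_longipes is the node subtending ((Takifugu_albus,Glossina_viridis),(Cedrus_viridis,Oryza_arenarius),(Schizosaccharomyces_longipes,Pinus_niger,Solenopsis_occidentalis)).
That clade contains 7 terminal taxa: Cedrus_viridis, Glossina_viridis, Oryza_arenarius, Pinus_niger, Schizosaccharomyces_longipes, Solenopsis_occidentalis, Takifugu_albus.

7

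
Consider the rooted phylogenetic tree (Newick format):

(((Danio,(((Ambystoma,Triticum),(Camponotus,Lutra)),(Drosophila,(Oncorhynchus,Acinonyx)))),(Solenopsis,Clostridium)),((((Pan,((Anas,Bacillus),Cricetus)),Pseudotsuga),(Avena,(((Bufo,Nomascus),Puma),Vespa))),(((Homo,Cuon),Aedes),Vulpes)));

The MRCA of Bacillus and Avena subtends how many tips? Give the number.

The MRCA of Bacillus and Avena is the node subtending (((Pan,((Anas,Bacillus),Cricetus)),Pseudotsuga),(Avena,(((Bufo,Nomascus),Puma),Vespa))).
That clade contains 10 terminal taxa: Anas, Avena, Bacillus, Bufo, Cricetus, Nomascus, Pan, Pseudotsuga, Puma, Vespa.

10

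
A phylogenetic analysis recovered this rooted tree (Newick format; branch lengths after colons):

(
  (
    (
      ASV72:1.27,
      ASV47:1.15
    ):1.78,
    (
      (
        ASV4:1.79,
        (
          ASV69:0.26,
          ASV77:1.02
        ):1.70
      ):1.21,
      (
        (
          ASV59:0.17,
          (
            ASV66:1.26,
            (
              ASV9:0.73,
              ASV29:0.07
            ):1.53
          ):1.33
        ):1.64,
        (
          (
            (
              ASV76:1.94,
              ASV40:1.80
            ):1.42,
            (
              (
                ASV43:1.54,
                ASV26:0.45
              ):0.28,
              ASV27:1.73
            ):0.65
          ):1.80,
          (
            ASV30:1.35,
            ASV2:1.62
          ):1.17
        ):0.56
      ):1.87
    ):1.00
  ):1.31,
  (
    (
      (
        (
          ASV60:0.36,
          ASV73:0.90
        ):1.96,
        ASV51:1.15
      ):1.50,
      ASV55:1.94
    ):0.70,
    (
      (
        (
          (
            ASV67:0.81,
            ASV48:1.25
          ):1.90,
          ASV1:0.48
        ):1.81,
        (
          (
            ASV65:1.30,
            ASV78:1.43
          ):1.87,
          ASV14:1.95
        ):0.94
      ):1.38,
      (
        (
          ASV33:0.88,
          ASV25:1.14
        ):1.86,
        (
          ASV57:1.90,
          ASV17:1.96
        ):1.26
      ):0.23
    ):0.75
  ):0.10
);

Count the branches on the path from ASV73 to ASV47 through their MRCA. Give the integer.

8

The MRCA of ASV73 and ASV47 is the root of the tree.
From ASV73 up to that node: 5 branches. From ASV47 up to the same node: 3 branches. Total: 5 + 3 = 8.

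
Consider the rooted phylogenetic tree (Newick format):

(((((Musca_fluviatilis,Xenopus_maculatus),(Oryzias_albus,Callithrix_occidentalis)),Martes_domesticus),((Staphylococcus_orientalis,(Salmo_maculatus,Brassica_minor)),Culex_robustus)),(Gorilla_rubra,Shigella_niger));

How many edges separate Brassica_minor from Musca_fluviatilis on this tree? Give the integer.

8

The MRCA of Brassica_minor and Musca_fluviatilis is the node subtending ((((Musca_fluviatilis,Xenopus_maculatus),(Oryzias_albus,Callithrix_occidentalis)),Martes_domesticus),((Staphylococcus_orientalis,(Salmo_maculatus,Brassica_minor)),Culex_robustus)).
From Brassica_minor up to that node: 4 branches. From Musca_fluviatilis up to the same node: 4 branches. Total: 4 + 4 = 8.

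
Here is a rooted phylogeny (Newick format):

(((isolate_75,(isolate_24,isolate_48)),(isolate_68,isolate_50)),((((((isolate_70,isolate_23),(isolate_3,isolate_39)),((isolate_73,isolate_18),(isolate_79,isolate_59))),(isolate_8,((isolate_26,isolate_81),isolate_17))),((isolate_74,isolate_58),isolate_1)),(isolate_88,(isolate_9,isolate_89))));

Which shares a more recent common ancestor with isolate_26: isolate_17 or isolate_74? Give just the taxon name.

isolate_17

The MRCA of isolate_26 and isolate_17 subtends ((isolate_26,isolate_81),isolate_17) (3 taxa).
The MRCA of isolate_26 and isolate_74 subtends (((((isolate_70,isolate_23),(isolate_3,isolate_39)),((isolate_73,isolate_18),(isolate_79,isolate_59))),(isolate_8,((isolate_26,isolate_81),isolate_17))),((isolate_74,isolate_58),isolate_1)) (15 taxa).
The first is nested inside the second, so isolate_26 shares a more recent common ancestor with isolate_17.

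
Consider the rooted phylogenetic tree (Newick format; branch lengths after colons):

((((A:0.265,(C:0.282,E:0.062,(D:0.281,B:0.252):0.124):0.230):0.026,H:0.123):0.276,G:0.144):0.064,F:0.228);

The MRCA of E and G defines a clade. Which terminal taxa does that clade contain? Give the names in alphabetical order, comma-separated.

A, B, C, D, E, G, H

Tracing E: it sits inside (C,E,(D,B)).
Tracing G: it sits inside (((A,(C,E,(D,B))),H),G).
The smallest clade enclosing both is (((A,(C,E,(D,B))),H),G); the answer is its 7 terminal taxa in alphabetical order.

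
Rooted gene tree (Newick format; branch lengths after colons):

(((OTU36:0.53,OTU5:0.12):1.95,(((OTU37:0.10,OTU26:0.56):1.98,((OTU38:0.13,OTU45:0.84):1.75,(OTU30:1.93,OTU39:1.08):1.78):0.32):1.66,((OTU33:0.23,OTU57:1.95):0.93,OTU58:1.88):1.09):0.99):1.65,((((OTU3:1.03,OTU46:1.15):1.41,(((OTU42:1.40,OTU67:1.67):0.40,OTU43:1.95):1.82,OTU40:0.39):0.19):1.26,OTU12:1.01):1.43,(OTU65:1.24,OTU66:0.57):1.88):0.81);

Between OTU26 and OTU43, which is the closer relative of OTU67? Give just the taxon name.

OTU43

The MRCA of OTU67 and OTU43 subtends ((OTU42,OTU67),OTU43) (3 taxa).
The MRCA of OTU67 and OTU26 is the root, subtending the entire tree (20 taxa).
The first is nested inside the second, so OTU67 shares a more recent common ancestor with OTU43.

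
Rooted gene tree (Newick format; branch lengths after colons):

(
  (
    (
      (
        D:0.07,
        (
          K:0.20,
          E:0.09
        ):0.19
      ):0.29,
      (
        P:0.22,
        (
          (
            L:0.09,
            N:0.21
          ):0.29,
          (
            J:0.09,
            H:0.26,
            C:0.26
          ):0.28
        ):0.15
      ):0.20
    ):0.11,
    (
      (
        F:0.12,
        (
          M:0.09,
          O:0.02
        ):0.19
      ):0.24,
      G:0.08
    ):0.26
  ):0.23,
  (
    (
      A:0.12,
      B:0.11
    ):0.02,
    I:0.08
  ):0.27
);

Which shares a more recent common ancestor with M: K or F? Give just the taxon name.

The MRCA of M and F subtends (F,(M,O)) (3 taxa).
The MRCA of M and K subtends (((D,(K,E)),(P,((L,N),(J,H,C)))),((F,(M,O)),G)) (13 taxa).
The first is nested inside the second, so M shares a more recent common ancestor with F.

F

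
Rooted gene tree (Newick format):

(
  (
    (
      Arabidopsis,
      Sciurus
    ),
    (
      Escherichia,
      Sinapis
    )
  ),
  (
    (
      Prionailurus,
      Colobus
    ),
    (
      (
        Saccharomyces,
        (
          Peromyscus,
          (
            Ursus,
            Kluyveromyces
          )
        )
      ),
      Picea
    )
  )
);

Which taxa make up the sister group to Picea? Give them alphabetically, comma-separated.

Kluyveromyces, Peromyscus, Saccharomyces, Ursus

Picea attaches to the tree at the node subtending ((Saccharomyces,(Peromyscus,(Ursus,Kluyveromyces))),Picea).
The other lineage descending from that same node — the sister group — is (Saccharomyces,(Peromyscus,(Ursus,Kluyveromyces))); its 4 tips in alphabetical order are the answer.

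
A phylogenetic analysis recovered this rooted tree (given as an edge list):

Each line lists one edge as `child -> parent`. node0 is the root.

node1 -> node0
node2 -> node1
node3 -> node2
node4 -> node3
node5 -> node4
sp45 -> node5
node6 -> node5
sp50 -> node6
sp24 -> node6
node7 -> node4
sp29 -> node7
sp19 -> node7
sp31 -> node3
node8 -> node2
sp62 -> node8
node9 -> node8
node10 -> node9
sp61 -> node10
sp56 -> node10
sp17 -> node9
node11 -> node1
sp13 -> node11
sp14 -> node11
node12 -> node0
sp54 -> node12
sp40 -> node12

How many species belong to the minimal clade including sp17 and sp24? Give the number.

The MRCA of sp17 and sp24 is the node subtending ((((sp45,(sp50,sp24)),(sp29,sp19)),sp31),(sp62,((sp61,sp56),sp17))).
That clade contains 10 terminal taxa: sp17, sp19, sp24, sp29, sp31, sp45, sp50, sp56, sp61, sp62.

10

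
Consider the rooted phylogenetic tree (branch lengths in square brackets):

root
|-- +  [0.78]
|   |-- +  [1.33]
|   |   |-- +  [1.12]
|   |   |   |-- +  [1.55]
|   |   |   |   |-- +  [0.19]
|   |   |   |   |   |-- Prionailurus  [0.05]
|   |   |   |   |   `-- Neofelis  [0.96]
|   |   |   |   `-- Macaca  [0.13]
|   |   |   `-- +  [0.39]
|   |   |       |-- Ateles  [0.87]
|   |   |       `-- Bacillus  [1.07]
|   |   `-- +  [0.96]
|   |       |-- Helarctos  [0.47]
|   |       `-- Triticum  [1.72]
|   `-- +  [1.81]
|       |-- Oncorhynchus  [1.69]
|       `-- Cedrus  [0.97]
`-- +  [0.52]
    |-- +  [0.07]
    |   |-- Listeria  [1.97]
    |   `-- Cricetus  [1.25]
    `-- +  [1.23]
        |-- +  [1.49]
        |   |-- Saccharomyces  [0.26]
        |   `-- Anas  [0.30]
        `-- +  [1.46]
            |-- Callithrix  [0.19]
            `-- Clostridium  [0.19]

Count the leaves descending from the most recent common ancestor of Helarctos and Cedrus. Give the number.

9

The MRCA of Helarctos and Cedrus is the node subtending (((((Prionailurus,Neofelis),Macaca),(Ateles,Bacillus)),(Helarctos,Triticum)),(Oncorhynchus,Cedrus)).
That clade contains 9 terminal taxa: Ateles, Bacillus, Cedrus, Helarctos, Macaca, Neofelis, Oncorhynchus, Prionailurus, Triticum.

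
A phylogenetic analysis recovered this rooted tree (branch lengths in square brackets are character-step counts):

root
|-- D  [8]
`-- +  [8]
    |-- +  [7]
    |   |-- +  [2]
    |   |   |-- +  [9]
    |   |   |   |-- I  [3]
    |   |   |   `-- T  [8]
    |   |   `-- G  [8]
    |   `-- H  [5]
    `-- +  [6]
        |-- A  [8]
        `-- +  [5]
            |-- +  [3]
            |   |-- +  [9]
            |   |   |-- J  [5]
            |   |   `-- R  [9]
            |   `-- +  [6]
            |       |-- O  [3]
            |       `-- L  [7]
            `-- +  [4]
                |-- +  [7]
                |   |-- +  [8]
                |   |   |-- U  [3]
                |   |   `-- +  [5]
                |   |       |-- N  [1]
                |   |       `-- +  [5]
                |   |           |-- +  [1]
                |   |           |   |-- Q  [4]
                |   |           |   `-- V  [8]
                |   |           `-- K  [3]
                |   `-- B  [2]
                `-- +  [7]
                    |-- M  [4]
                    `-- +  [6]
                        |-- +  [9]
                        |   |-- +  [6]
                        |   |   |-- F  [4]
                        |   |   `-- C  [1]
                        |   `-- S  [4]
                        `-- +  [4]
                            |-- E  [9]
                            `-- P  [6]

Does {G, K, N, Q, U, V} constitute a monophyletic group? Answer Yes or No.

No

The MRCA of the listed taxa subtends ((((I,T),G),H),(A,(((J,R),(O,L)),(((U,(N,((Q,V),K))),B),(M,(((F,C),S),(E,P))))))).
That clade also contains A, B, C, E, F, H, I, J, L, M, O, P, R, S, T, which are not in the proposed group, so the group is not monophyletic.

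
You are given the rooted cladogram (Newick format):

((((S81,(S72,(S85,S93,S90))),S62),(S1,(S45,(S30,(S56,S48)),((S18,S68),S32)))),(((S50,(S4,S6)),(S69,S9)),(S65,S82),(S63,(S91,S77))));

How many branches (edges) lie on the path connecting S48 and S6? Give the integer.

The MRCA of S48 and S6 is the root of the tree.
From S48 up to that node: 6 branches. From S6 up to the same node: 5 branches. Total: 6 + 5 = 11.

11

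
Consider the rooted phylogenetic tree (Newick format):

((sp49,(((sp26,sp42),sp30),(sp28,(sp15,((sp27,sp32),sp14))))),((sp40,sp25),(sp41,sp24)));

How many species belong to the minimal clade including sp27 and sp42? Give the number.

8

The MRCA of sp27 and sp42 is the node subtending (((sp26,sp42),sp30),(sp28,(sp15,((sp27,sp32),sp14)))).
That clade contains 8 terminal taxa: sp14, sp15, sp26, sp27, sp28, sp30, sp32, sp42.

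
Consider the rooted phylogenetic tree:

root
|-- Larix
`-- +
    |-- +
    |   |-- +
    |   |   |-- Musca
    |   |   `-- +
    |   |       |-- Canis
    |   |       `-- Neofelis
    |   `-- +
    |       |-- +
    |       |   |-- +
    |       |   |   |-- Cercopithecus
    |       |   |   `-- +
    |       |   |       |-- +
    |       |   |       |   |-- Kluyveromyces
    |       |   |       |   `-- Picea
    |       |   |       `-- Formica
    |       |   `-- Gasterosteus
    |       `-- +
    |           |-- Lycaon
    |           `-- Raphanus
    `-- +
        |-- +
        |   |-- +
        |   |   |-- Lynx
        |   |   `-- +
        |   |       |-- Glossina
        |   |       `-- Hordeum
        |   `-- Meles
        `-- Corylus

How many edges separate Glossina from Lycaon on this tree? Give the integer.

9

The MRCA of Glossina and Lycaon is the node subtending (((Musca,(Canis,Neofelis)),(((Cercopithecus,((Kluyveromyces,Picea),Formica)),Gasterosteus),(Lycaon,Raphanus))),(((Lynx,(Glossina,Hordeum)),Meles),Corylus)).
From Glossina up to that node: 5 branches. From Lycaon up to the same node: 4 branches. Total: 5 + 4 = 9.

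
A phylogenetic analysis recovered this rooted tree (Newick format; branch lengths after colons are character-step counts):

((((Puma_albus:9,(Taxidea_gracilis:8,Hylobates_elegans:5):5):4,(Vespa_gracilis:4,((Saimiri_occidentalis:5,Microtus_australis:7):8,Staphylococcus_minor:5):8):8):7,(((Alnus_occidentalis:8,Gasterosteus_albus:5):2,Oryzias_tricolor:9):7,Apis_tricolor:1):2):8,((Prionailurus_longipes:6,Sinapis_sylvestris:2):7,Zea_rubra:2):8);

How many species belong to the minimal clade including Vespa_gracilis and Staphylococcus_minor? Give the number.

4

The MRCA of Vespa_gracilis and Staphylococcus_minor is the node subtending (Vespa_gracilis,((Saimiri_occidentalis,Microtus_australis),Staphylococcus_minor)).
That clade contains 4 terminal taxa: Microtus_australis, Saimiri_occidentalis, Staphylococcus_minor, Vespa_gracilis.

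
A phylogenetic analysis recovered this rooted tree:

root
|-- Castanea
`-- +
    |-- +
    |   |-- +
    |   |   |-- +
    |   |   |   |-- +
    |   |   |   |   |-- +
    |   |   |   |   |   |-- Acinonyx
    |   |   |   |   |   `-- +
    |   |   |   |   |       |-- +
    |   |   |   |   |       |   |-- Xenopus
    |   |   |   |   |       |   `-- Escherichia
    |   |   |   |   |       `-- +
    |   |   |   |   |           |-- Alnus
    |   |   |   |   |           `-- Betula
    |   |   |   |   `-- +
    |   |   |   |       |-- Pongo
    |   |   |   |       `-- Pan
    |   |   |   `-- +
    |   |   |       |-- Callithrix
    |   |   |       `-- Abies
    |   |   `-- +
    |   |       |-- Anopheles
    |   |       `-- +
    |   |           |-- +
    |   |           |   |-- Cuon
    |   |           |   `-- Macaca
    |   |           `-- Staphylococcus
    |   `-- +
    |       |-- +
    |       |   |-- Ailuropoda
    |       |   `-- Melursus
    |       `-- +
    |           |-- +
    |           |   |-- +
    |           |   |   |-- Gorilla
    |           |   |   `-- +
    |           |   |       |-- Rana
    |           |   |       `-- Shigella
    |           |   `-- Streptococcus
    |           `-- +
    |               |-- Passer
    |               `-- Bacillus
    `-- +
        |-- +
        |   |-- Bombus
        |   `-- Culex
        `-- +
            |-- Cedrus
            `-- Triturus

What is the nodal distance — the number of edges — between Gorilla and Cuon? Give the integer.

The MRCA of Gorilla and Cuon is the node subtending (((((Acinonyx,((Xenopus,Escherichia),(Alnus,Betula))),(Pongo,Pan)),(Callithrix,Abies)),(Anopheles,((Cuon,Macaca),Staphylococcus))),((Ailuropoda,Melursus),(((Gorilla,(Rana,Shigella)),Streptococcus),(Passer,Bacillus)))).
From Gorilla up to that node: 5 branches. From Cuon up to the same node: 5 branches. Total: 5 + 5 = 10.

10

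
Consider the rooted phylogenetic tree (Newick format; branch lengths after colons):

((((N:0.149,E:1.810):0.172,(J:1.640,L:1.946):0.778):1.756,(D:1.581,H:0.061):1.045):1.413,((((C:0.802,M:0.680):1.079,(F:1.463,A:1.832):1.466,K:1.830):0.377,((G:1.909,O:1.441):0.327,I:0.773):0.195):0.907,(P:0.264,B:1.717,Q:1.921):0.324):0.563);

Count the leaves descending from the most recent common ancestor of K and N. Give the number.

17

The MRCA of K and N is the root, so the clade is the entire tree.
That clade contains 17 terminal taxa: A, B, C, D, E, F, G, H, I, J, K, L, M, N, O, P, Q.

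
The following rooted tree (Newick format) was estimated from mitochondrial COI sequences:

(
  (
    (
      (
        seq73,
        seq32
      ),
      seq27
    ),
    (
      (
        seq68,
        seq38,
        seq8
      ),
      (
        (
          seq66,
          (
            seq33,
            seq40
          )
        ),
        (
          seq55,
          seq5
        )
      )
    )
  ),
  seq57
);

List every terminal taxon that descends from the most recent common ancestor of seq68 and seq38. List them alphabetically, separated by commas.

seq38, seq68, seq8

Tracing seq68: it sits inside (seq68,seq38,seq8).
Tracing seq38: it sits inside (seq68,seq38,seq8).
The smallest clade enclosing both is (seq68,seq38,seq8); the answer is its 3 terminal taxa in alphabetical order.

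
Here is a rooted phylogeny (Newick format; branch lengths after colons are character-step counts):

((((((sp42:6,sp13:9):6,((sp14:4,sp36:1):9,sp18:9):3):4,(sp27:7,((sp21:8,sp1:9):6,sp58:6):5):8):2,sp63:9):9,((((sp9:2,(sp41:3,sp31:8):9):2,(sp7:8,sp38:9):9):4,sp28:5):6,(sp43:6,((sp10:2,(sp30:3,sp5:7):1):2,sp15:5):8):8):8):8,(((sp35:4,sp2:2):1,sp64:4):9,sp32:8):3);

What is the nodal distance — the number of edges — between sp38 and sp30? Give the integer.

9

The MRCA of sp38 and sp30 is the node subtending ((((sp9,(sp41,sp31)),(sp7,sp38)),sp28),(sp43,((sp10,(sp30,sp5)),sp15))).
From sp38 up to that node: 4 branches. From sp30 up to the same node: 5 branches. Total: 4 + 5 = 9.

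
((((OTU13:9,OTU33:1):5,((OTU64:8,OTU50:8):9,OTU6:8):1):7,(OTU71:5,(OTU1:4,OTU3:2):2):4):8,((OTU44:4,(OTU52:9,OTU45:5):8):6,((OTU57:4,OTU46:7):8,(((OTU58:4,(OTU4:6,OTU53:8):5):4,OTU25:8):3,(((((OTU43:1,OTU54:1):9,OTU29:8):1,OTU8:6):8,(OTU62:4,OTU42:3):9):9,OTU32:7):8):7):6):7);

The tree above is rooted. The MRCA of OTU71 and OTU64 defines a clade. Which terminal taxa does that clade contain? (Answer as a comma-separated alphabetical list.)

Tracing OTU71: it sits inside (OTU71,(OTU1,OTU3)).
Tracing OTU64: it sits inside (OTU64,OTU50).
The smallest clade enclosing both is (((OTU13,OTU33),((OTU64,OTU50),OTU6)),(OTU71,(OTU1,OTU3))); the answer is its 8 terminal taxa in alphabetical order.

OTU1, OTU13, OTU3, OTU33, OTU50, OTU6, OTU64, OTU71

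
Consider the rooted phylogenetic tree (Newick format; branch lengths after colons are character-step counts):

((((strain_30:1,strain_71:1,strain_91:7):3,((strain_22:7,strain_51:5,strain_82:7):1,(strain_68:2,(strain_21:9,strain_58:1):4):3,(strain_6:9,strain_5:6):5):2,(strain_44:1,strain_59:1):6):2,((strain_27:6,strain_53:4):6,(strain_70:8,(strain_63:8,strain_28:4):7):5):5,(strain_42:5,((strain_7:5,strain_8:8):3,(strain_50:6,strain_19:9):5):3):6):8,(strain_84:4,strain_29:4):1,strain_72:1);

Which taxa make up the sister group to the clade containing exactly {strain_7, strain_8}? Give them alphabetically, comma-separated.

The clade containing exactly {strain_7, strain_8} attaches to the tree at the node subtending ((strain_7,strain_8),(strain_50,strain_19)).
The other lineage descending from that same node — the sister group — is (strain_50,strain_19); its 2 tips in alphabetical order are the answer.

strain_19, strain_50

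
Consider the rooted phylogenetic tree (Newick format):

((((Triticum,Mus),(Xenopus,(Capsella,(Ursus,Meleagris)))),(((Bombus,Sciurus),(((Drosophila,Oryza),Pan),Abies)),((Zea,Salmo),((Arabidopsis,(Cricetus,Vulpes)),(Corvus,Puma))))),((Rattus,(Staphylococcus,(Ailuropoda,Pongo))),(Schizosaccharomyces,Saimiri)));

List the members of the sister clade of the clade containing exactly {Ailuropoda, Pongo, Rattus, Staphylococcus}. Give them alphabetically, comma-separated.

Saimiri, Schizosaccharomyces

The clade containing exactly {Ailuropoda, Pongo, Rattus, Staphylococcus} attaches to the tree at the node subtending ((Rattus,(Staphylococcus,(Ailuropoda,Pongo))),(Schizosaccharomyces,Saimiri)).
The other lineage descending from that same node — the sister group — is (Schizosaccharomyces,Saimiri); its 2 tips in alphabetical order are the answer.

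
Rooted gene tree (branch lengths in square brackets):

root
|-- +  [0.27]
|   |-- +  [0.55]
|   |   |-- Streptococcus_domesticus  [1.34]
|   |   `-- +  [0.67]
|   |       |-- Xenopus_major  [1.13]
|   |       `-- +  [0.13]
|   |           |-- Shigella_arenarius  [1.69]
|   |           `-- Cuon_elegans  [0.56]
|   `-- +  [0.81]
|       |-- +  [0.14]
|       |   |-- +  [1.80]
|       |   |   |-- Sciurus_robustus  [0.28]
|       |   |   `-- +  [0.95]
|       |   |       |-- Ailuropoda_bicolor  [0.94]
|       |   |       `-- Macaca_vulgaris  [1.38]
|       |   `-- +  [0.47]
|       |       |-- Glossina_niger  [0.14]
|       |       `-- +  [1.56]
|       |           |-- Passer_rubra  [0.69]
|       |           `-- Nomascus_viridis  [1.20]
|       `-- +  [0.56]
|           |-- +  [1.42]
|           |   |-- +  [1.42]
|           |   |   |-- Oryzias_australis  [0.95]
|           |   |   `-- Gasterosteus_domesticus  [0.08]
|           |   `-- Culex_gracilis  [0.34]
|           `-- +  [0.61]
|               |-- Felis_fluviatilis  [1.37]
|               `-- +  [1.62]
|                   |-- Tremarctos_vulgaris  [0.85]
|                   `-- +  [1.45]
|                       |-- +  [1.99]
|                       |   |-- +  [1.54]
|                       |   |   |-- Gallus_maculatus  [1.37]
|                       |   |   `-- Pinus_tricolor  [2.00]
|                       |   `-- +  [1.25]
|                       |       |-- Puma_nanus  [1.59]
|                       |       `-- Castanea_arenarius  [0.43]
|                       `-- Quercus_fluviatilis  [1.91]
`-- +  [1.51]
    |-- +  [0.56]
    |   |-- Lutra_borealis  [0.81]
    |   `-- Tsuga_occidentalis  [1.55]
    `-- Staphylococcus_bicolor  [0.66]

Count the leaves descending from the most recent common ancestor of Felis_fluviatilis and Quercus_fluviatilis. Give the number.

7

The MRCA of Felis_fluviatilis and Quercus_fluviatilis is the node subtending (Felis_fluviatilis,(Tremarctos_vulgaris,(((Gallus_maculatus,Pinus_tricolor),(Puma_nanus,Castanea_arenarius)),Quercus_fluviatilis))).
That clade contains 7 terminal taxa: Castanea_arenarius, Felis_fluviatilis, Gallus_maculatus, Pinus_tricolor, Puma_nanus, Quercus_fluviatilis, Tremarctos_vulgaris.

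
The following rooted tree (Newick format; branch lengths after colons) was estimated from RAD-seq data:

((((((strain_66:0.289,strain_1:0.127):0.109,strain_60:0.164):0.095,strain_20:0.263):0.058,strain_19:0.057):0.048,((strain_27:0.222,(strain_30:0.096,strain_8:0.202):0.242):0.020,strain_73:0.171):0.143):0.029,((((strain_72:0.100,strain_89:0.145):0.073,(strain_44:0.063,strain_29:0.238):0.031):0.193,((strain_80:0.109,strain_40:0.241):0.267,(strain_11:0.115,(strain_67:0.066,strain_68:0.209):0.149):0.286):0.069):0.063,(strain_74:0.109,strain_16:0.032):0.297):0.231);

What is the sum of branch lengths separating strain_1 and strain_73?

The path runs strain_1 → … → MRCA → … → strain_73; the MRCA is the node subtending (((((strain_66,strain_1),strain_60),strain_20),strain_19),((strain_27,(strain_30,strain_8)),strain_73)).
Branch lengths along that path: 0.127 + 0.109 + 0.095 + 0.058 + 0.048 + 0.143 + 0.171 = 0.751.

0.751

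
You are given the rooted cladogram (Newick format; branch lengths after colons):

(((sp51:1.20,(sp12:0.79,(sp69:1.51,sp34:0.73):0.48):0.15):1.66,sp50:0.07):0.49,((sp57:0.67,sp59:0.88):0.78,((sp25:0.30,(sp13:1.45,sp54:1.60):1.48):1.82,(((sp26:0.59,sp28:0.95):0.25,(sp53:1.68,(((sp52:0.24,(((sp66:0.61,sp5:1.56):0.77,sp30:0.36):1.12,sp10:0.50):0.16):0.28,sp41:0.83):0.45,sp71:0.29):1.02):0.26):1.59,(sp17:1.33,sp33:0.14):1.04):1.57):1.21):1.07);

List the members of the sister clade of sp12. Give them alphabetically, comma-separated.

sp12 attaches to the tree at the node subtending (sp12,(sp69,sp34)).
The other lineage descending from that same node — the sister group — is (sp69,sp34); its 2 tips in alphabetical order are the answer.

sp34, sp69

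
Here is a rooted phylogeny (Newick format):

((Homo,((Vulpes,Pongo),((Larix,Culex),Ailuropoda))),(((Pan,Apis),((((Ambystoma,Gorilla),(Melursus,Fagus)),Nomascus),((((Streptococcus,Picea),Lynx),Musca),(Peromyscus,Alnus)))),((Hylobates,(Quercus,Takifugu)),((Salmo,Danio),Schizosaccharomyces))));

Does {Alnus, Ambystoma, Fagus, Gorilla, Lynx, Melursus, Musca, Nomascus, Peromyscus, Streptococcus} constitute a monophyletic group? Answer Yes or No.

The MRCA of the listed taxa subtends ((((Ambystoma,Gorilla),(Melursus,Fagus)),Nomascus),((((Streptococcus,Picea),Lynx),Musca),(Peromyscus,Alnus))).
That clade also contains Picea, which is not in the proposed group, so the group is not monophyletic.

No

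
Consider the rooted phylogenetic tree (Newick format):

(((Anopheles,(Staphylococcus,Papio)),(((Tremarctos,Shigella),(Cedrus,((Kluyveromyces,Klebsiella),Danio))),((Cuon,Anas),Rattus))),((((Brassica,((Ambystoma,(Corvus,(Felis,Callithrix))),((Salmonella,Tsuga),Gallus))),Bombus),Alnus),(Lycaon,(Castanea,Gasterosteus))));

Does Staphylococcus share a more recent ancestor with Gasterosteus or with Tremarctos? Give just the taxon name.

The MRCA of Staphylococcus and Tremarctos subtends ((Anopheles,(Staphylococcus,Papio)),(((Tremarctos,Shigella),(Cedrus,((Kluyveromyces,Klebsiella),Danio))),((Cuon,Anas),Rattus))) (12 taxa).
The MRCA of Staphylococcus and Gasterosteus is the root, subtending the entire tree (25 taxa).
The first is nested inside the second, so Staphylococcus shares a more recent common ancestor with Tremarctos.

Tremarctos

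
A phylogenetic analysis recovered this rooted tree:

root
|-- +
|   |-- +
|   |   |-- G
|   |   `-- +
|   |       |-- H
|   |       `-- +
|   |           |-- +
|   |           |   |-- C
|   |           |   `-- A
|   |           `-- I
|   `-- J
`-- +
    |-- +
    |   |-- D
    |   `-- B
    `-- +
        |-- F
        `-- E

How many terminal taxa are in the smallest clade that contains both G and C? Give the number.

The MRCA of G and C is the node subtending (G,(H,((C,A),I))).
That clade contains 5 terminal taxa: A, C, G, H, I.

5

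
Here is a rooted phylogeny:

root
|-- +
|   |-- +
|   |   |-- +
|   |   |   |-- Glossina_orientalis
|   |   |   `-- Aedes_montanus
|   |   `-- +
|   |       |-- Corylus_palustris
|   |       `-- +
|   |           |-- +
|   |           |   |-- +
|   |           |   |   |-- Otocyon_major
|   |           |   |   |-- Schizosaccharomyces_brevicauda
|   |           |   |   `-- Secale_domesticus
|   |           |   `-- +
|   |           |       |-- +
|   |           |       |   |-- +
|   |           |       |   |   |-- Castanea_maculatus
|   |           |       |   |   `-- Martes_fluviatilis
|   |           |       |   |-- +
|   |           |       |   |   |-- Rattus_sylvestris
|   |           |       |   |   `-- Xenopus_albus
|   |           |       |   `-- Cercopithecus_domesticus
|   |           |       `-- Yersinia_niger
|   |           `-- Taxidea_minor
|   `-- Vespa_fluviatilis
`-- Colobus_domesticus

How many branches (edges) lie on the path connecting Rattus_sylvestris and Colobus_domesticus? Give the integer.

10

The MRCA of Rattus_sylvestris and Colobus_domesticus is the root of the tree.
From Rattus_sylvestris up to that node: 9 branches. From Colobus_domesticus up to the same node: 1 branch. Total: 9 + 1 = 10.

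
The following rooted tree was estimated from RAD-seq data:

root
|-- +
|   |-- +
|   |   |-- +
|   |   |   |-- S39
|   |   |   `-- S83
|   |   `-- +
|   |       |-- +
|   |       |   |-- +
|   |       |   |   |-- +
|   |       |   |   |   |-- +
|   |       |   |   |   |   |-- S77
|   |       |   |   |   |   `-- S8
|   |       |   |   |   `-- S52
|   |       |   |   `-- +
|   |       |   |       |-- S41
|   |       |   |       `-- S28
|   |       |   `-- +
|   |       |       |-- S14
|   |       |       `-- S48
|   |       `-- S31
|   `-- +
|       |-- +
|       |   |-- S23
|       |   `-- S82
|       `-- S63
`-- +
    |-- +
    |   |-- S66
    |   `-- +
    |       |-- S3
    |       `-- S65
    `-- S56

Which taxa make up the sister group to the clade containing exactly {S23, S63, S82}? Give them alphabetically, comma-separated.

The clade containing exactly {S23, S63, S82} attaches to the tree at the node subtending (((S39,S83),(((((S77,S8),S52),(S41,S28)),(S14,S48)),S31)),((S23,S82),S63)).
The other lineage descending from that same node — the sister group — is ((S39,S83),(((((S77,S8),S52),(S41,S28)),(S14,S48)),S31)); its 10 tips in alphabetical order are the answer.

S14, S28, S31, S39, S41, S48, S52, S77, S8, S83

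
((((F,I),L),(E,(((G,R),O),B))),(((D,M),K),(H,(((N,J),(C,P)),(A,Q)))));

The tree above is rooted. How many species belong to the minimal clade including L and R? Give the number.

8

The MRCA of L and R is the node subtending (((F,I),L),(E,(((G,R),O),B))).
That clade contains 8 terminal taxa: B, E, F, G, I, L, O, R.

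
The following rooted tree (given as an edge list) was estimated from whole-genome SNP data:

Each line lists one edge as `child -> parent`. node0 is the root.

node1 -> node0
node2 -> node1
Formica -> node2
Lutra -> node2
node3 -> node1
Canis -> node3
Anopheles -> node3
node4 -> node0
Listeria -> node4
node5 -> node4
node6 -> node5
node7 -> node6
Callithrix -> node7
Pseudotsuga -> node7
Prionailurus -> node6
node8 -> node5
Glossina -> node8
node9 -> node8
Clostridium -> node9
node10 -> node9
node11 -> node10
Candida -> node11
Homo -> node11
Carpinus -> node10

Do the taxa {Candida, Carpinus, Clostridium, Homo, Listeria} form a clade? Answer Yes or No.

No

The MRCA of the listed taxa subtends (Listeria,(((Callithrix,Pseudotsuga),Prionailurus),(Glossina,(Clostridium,((Candida,Homo),Carpinus))))).
That clade also contains Callithrix, Glossina, Prionailurus, Pseudotsuga, which are not in the proposed group, so the group is not monophyletic.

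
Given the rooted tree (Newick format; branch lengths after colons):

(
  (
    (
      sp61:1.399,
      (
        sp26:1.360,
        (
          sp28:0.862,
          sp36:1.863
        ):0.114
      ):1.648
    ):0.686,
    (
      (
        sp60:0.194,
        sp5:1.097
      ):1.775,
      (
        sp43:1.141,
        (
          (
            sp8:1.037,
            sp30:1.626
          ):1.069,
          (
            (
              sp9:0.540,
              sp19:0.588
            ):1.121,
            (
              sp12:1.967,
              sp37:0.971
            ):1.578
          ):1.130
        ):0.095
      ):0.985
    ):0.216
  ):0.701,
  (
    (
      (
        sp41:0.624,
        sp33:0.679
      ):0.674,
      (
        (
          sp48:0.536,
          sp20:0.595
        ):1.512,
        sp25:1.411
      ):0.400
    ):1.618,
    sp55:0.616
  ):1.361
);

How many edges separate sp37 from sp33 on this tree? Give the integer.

11

The MRCA of sp37 and sp33 is the root of the tree.
From sp37 up to that node: 7 branches. From sp33 up to the same node: 4 branches. Total: 7 + 4 = 11.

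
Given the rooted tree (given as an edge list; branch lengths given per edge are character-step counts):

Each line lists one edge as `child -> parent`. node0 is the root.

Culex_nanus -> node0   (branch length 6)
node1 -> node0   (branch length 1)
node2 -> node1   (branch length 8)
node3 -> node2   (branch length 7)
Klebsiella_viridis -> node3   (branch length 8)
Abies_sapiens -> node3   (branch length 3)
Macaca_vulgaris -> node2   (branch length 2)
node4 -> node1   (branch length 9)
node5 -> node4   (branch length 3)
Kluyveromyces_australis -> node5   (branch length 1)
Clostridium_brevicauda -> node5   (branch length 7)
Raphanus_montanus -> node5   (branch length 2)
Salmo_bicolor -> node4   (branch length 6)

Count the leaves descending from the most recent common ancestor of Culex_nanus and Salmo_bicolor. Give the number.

8

The MRCA of Culex_nanus and Salmo_bicolor is the root, so the clade is the entire tree.
That clade contains 8 terminal taxa: Abies_sapiens, Clostridium_brevicauda, Culex_nanus, Klebsiella_viridis, Kluyveromyces_australis, Macaca_vulgaris, Raphanus_montanus, Salmo_bicolor.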